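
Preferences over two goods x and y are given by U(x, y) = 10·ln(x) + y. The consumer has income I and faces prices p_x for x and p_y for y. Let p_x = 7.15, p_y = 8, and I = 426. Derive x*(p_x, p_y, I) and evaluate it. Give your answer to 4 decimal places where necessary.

x* = 11.1888

MU_x = 10/x, MU_y = 1. Tangency: 10/x = p_x/p_y.
So x*(p_x,p_y) = 10·p_y/p_x, independent of income; and y* = (I − 10·p_y)/p_y.
At the given prices: x* = 10·8/7.15 = 11.1888.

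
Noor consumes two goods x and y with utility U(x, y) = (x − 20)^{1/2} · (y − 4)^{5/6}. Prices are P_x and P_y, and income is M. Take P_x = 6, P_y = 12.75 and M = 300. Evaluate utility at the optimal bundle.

Let x' = x−20, y' = y−4. MRS = (3/5)·y'/x' = P_x/P_y.
Substituting into the budget: x* = 20 + 0.375·(M − 20·P_x − 4·P_y)/P_x, and y* = 4 + 0.625·(…)/P_y.
Discretionary income = 300 − 20·6 − 4·12.75 = 129; x* = 20 + 0.375·129/6 = 28.0625; y* = 4 + 0.625·129/12.75 = 10.3235.
Utility at the optimum: U(28.0625, 10.3235) = 13.2039.

V = 13.2039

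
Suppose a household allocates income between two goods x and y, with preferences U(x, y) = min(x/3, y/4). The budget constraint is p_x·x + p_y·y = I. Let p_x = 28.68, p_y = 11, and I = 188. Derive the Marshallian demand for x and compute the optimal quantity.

Leontief preferences: the optimum is at the kink where x/3 = y/4, i.e. y = (4/3)·x.
Budget: p_x·x + p_y·(4/3)·x = I, so (3·p_x + 4·p_y)·x = 3·I.
Demand: x*(p_x,p_y,I) = 3·I/(3·p_x + 4·p_y), y* = 4·I/(3·p_x + 4·p_y).
Here 3·28.68 + 4·11 = 130.04, giving x* = 4.3371.

x* = 4.3371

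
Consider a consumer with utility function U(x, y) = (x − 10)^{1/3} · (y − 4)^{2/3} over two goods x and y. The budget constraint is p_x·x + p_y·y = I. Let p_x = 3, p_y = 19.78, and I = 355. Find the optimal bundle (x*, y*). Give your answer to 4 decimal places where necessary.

x* = 37.32, y* = 12.2872

This is Cobb-Douglas in (x−10, y−4): tangency gives 1/3·p_y·(y−4) = 2/3·p_x·(x−10).
Substituting into the budget: x* = 10 + 1/3·(I − 10·p_x − 4·p_y)/p_x, and y* = 4 + 2/3·(…)/p_y.
Discretionary income = 355 − 10·3 − 4·19.78 = 245.88; x* = 10 + 1/3·245.88/3 = 37.32; y* = 4 + 2/3·245.88/19.78 = 12.2872.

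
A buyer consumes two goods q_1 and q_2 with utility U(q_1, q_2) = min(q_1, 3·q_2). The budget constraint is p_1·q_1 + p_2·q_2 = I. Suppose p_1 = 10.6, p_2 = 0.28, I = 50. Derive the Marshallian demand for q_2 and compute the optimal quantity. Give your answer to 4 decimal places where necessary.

q_2* = 1.5586

Leontief preferences: the optimum is at the kink where q_1/3 = q_2/1, i.e. q_2 = (1/3)·q_1.
Budget: p_1·q_1 + p_2·(1/3)·q_1 = I, so (3·p_1 + p_2)·q_1 = 3·I.
Demand: q_1*(p_1,p_2,I) = 3·I/(3·p_1 + p_2), q_2* = I/(3·p_1 + p_2).
Here 3·10.6 + 0.28 = 32.08, giving q_2* = 1.5586.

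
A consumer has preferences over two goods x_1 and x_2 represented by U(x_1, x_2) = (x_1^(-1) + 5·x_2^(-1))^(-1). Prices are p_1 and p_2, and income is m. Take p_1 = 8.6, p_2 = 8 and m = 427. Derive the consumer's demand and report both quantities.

MRS = MU_x_1/MU_x_2 = (1/5)·(x_2/x_1)^(2). Set equal to p_1/p_2.
Hence x_2/x_1 = (5·p_1/p_2)^(1/(2)), i.e. raised to the 0.5 power.
With the ratio pinned down, the budget gives x_1* = m/(p_1 + p_2·(x_2/x_1)) and x_2* = (x_2/x_1)·x_1*.
Numerically x_2/x_1 = 2.318405, so x_1* = 427/(8.6 + 8·2.318405) = 15.729 and x_2* = 2.318405·15.729 = 36.4663.

x_1* = 15.729, x_2* = 36.4663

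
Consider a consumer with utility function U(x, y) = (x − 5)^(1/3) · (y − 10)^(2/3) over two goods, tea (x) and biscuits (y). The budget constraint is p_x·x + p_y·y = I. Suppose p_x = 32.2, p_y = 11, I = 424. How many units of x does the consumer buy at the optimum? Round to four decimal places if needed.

x* = 6.5839

MRS = (1/2)·(y−10)/(x−5). Tangency with p_x/p_y gives y−10 = 2·(p_x/p_y)·(x−5).
Substituting into the budget: x* = 5 + 1/3·(I − 5·p_x − 10·p_y)/p_x, and y* = 10 + 2/3·(…)/p_y.
Discretionary income = 424 − 5·32.2 − 10·11 = 153; x* = 5 + 1/3·153/32.2 = 6.5839.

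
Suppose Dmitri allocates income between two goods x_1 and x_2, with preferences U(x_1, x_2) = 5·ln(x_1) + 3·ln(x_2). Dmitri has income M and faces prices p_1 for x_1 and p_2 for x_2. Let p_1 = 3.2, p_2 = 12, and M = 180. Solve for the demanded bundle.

x_1* = 35.1562, x_2* = 5.625

The MRS is (5/3)·x_2/x_1. Set MRS = p_1/p_2.
Rearranging, p_2·x_2 = (3/5)·p_1·x_1. Substituting into the budget gives p_1·x_1·(1 + (3/5)) = M.
Demand: x_1*(p_1,p_2,M) = 0.625·M/p_1 and x_2* = 0.375·M/p_2.
At p_1=3.2, p_2=12, M=180: x_1* = 0.625·180/3.2 = 35.1562, x_2* = 5.625.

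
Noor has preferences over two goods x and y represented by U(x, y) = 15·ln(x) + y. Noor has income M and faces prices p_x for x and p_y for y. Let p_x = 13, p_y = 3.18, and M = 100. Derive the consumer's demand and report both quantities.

Set MRS = p_x/p_y: (15/x)/1 = p_x/p_y.
So x*(p_x,p_y) = 15·p_y/p_x, independent of income; and y* = (M − 15·p_y)/p_y.
At the given prices: x* = 15·3.18/13 = 3.6692, and y* = 16.4465.

x* = 3.6692, y* = 16.4465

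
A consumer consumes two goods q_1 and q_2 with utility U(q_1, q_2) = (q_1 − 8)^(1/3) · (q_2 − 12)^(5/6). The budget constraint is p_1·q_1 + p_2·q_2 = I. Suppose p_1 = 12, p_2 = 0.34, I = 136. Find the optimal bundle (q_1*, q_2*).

This is Cobb-Douglas in (q_1−8, q_2−12): tangency gives 1/3·p_2·(q_2−12) = 5/6·p_1·(q_1−8).
Substituting into the budget: q_1* = 8 + 2/7·(I − 8·p_1 − 12·p_2)/p_1, and q_2* = 12 + 5/7·(…)/p_2.
Discretionary income = 136 − 8·12 − 12·0.34 = 35.92; q_1* = 8 + 2/7·35.92/12 = 8.8552; q_2* = 12 + 5/7·35.92/0.34 = 87.4622.

q_1* = 8.8552, q_2* = 87.4622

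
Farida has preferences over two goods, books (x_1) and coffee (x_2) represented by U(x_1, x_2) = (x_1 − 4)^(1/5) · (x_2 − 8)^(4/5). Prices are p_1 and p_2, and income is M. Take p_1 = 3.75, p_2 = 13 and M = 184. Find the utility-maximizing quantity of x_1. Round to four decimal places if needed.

MRS = (1/4)·(x_2−8)/(x_1−4). Tangency with p_1/p_2 gives x_2−8 = 4·(p_1/p_2)·(x_1−4).
Substituting into the budget: x_1* = 4 + 0.2·(M − 4·p_1 − 8·p_2)/p_1, and x_2* = 8 + 0.8·(…)/p_2.
Discretionary income = 184 − 4·3.75 − 8·13 = 65; x_1* = 4 + 0.2·65/3.75 = 7.4667.

x_1* = 7.4667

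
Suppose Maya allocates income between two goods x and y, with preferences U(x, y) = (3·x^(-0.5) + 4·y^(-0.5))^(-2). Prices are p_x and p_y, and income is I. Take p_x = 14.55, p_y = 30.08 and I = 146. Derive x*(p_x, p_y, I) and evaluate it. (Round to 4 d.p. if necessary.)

From the CES first-order condition, (3/4)·(y/x)^(1.5) = p_x/p_y.
Hence y/x = ((4/3)·p_x/p_y)^(1/(1.5)), i.e. raised to the 2/3 power.
With the ratio pinned down, the budget gives x* = I/(p_x + p_y·(y/x)) and y* = (y/x)·x*.
Numerically y/x = 0.746476, so x* = 146/(14.55 + 30.08·0.746476) = 3.9455.

x* = 3.9455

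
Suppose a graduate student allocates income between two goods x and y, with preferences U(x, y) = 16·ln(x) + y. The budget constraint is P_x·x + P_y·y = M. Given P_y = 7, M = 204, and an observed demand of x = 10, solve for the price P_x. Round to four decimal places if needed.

P_x = 11.2

Set MRS = P_x/P_y: (16/x)/1 = P_x/P_y.
So x*(P_x,P_y) = 16·P_y/P_x, independent of income; and y* = (M − 16·P_y)/P_y.
Set x* = 10 in the demand function and solve for P_x: P_x = 11.2.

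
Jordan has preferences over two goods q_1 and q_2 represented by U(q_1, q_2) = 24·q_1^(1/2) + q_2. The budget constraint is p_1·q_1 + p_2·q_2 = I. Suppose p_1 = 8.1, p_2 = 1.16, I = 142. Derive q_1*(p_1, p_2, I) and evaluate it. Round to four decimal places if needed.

Set MRS = p_1/p_2: 12·q_1^(−1/2) = p_1/p_2.
Thus q_1* = (12·p_2/p_1)² — independent of I — with the rest of income spent on q_2.
Plugging in: q_1* = (12·1.16/8.1)² = 2.9533.

q_1* = 2.9533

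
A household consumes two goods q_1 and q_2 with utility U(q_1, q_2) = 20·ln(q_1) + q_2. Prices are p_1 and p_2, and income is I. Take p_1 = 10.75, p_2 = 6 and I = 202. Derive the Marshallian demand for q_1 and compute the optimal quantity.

q_1* = 11.1628

Set MRS = p_1/p_2: (20/q_1)/1 = p_1/p_2.
So q_1*(p_1,p_2) = 20·p_2/p_1, independent of income; and q_2* = (I − 20·p_2)/p_2.
At the given prices: q_1* = 20·6/10.75 = 11.1628.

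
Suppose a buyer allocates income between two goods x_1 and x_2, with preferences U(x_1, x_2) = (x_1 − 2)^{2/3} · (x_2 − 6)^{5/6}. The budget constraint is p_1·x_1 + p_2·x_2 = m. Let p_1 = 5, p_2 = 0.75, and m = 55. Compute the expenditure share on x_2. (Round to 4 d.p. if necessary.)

share on x_2 = 0.4909

Let x_1' = x_1−2, x_2' = x_2−6. MRS = (4/5)·x_2'/x_1' = p_1/p_2.
Substituting into the budget: x_1* = 2 + 4/9·(m − 2·p_1 − 6·p_2)/p_1, and x_2* = 6 + 5/9·(…)/p_2.
Discretionary income = 55 − 2·5 − 6·0.75 = 40.5; x_1* = 2 + 4/9·40.5/5 = 5.6; x_2* = 6 + 5/9·40.5/0.75 = 36.
Expenditure on x_2: 0.75·36 = 27; share = 0.4909.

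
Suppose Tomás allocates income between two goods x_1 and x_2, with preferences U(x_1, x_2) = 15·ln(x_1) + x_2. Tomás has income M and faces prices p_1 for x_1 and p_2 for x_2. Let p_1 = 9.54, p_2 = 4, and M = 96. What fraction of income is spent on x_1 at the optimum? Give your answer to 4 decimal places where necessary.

Set MRS = p_1/p_2: (15/x_1)/1 = p_1/p_2.
So x_1*(p_1,p_2) = 15·p_2/p_1, independent of income; and x_2* = (M − 15·p_2)/p_2.
At the given prices: x_1* = 15·4/9.54 = 6.2893, and x_2* = 9.
Expenditure on x_1: 9.54·6.2893 = 60; share = 0.625.

share on x_1 = 0.625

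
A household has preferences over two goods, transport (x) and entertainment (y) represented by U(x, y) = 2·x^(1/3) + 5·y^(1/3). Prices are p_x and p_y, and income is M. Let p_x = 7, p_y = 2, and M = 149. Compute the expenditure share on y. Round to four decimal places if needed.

With the ratio pinned down, the budget gives x* = M/(p_x + p_y·(y/x)) and y* = (y/x)·x*.
Numerically y/x = 25.882849, so x* = 149/(7 + 2·25.882849) = 2.5355 and y* = 25.882849·2.5355 = 65.6258.
Expenditure on y: 2·65.6258 = 131.2516; share = 0.8809.

share on y = 0.8809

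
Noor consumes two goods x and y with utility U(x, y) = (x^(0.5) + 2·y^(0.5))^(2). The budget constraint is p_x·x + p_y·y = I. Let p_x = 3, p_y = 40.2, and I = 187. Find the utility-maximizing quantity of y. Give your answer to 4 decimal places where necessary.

With the ratio pinned down, the budget gives x* = I/(p_x + p_y·(y/x)) and y* = (y/x)·x*.
Numerically y/x = 0.022277, so x* = 187/(3 + 40.2·0.022277) = 48.0038 and y* = 0.022277·48.0038 = 1.0694.

y* = 1.0694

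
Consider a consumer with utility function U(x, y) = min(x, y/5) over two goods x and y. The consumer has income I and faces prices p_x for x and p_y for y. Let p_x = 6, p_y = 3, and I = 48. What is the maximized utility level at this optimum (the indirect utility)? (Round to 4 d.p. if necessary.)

V = 2.2857

Demand: x*(p_x,p_y,I) = I/(p_x + 5·p_y), y* = 5·I/(p_x + 5·p_y).
Here 6 + 5·3 = 21, giving x* = 2.2857 and y* = 11.4286.
Utility at the optimum: U(2.2857, 11.4286) = 2.2857.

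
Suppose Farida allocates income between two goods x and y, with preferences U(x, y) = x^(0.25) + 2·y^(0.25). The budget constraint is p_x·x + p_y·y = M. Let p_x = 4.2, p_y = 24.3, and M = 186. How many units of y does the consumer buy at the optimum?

y* = 4.4698

Numerically y/x = 0.242604, so x* = 186/(4.2 + 24.3·0.242604) = 18.4245 and y* = 0.242604·18.4245 = 4.4698.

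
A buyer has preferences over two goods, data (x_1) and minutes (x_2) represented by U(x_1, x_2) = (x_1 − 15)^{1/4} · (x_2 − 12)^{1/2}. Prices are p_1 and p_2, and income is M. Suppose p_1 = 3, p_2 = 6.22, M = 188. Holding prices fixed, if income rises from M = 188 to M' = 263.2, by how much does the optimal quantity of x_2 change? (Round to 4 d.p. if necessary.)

Δx_2* = 8.06

This is Cobb-Douglas in (x_1−15, x_2−12): tangency gives 0.25·p_2·(x_2−12) = 0.5·p_1·(x_1−15).
After buying the subsistence bundle (15, 12), a share 1/3 of the remaining income goes to x_1: x_1* = 15 + 1/3·(M − 15p_1 − 12p_2)/p_1.
Discretionary income = 188 − 15·3 − 12·6.22 = 68.36; x_2* = 12 + 2/3·68.36/6.22 = 19.3269.
At M' = 263.2: x_2* = 27.3869. Change: 27.3869 − 19.3269 = 8.06.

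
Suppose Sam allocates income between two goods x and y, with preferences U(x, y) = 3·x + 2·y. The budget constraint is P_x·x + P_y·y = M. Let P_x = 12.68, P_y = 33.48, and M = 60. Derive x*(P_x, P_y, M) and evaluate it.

x* = 4.7319

x gives more utility per dollar, so spend all income on x: x* = M/P_x, y* = 0.
Numerically: x* = 4.7319, y* = 0.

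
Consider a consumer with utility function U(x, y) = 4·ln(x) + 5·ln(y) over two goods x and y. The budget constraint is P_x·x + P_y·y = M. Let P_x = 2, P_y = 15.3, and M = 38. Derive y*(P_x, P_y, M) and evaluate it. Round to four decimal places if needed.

The MRS is (4/5)·y/x. Set MRS = P_x/P_y.
So 4·P_y·y = 5·P_x·x; combined with the budget, a share 4/9 of income goes to x.
Demand: x*(P_x,P_y,M) = 4/9·M/P_x and y* = 5/9·M/P_y.
At P_x=2, P_y=15.3, M=38: y* = 5/9·38/15.3 = 1.3798.

y* = 1.3798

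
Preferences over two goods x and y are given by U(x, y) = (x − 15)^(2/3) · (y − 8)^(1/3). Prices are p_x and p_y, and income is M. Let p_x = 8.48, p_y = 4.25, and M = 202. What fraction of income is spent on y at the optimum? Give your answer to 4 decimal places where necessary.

This is Cobb-Douglas in (x−15, y−8): tangency gives 2/3·p_y·(y−8) = 1/3·p_x·(x−15).
Substituting into the budget: x* = 15 + 2/3·(M − 15·p_x − 8·p_y)/p_x, and y* = 8 + 1/3·(…)/p_y.
Discretionary income = 202 − 15·8.48 − 8·4.25 = 40.8; x* = 15 + 2/3·40.8/8.48 = 18.2075; y* = 8 + 1/3·40.8/4.25 = 11.2.
Expenditure on y: 4.25·11.2 = 47.6; share = 0.2356.

share on y = 0.2356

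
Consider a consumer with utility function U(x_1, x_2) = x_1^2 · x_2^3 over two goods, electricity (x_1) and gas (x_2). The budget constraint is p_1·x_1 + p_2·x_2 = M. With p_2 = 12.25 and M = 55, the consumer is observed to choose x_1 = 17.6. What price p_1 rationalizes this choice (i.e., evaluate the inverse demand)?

The MRS is (2/3)·x_2/x_1. Set MRS = p_1/p_2.
So 2·p_2·x_2 = 3·p_1·x_1; combined with the budget, a share 0.4 of income goes to x_1.
Demand: x_1*(p_1,p_2,M) = 0.4·M/p_1 and x_2* = 0.6·M/p_2.
Set x_1* = 17.6 in the demand function and solve for p_1: p_1 = 1.25.

p_1 = 1.25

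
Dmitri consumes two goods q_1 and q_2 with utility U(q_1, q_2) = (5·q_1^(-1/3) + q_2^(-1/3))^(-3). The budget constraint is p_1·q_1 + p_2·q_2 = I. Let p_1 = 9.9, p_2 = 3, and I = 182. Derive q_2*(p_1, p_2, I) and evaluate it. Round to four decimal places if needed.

q_2* = 11.0169

Numerically q_2/q_1 = 0.732248, so q_1* = 182/(9.9 + 3·0.732248) = 15.0454 and q_2* = 0.732248·15.0454 = 11.0169.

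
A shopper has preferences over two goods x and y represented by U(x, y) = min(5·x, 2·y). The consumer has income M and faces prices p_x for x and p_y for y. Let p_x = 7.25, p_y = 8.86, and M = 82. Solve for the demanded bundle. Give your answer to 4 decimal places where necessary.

x* = 2.7891, y* = 6.9728

Here 2·7.25 + 5·8.86 = 58.8, giving x* = 2.7891 and y* = 6.9728.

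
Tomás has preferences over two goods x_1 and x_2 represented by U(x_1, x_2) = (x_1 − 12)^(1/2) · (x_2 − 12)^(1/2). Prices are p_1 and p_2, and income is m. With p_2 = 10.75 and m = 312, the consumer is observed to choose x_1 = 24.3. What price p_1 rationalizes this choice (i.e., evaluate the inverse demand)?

p_1 = 5

This is Cobb-Douglas in (x_1−12, x_2−12): tangency gives 0.5·p_2·(x_2−12) = 0.5·p_1·(x_1−12).
After buying the subsistence bundle (12, 12), a share 0.5 of the remaining income goes to x_1: x_1* = 12 + 0.5·(m − 12p_1 − 12p_2)/p_1.
Set x_1* = 24.3 in the demand function and solve for p_1: p_1 = 5.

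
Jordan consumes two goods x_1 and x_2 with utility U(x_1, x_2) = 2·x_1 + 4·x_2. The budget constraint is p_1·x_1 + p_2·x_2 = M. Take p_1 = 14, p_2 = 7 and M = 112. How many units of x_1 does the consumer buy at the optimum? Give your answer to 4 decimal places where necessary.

x_1* = 0

Linear utility — the consumer picks whichever good has higher MU/price: 2/14 = 0.1429 vs 4/7 = 0.5714.
x_2 gives more utility per dollar, so spend all income on x_2: x_2* = M/p_2, x_1* = 0.
Numerically: x_1* = 0, x_2* = 16.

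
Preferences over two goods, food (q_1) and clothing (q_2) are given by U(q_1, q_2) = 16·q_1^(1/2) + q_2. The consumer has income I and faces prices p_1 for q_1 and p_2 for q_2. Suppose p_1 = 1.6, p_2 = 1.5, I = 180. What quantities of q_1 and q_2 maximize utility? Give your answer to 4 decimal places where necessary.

q_1* = 56.25, q_2* = 60

Utility is quasi-linear in q_2; the FOC for q_1 is 8/√q_1 = p_1/p_2.
Thus q_1* = (8·p_2/p_1)² — independent of I — with the rest of income spent on q_2.
Plugging in: q_1* = (8·1.5/1.6)² = 56.25, q_2* = 60.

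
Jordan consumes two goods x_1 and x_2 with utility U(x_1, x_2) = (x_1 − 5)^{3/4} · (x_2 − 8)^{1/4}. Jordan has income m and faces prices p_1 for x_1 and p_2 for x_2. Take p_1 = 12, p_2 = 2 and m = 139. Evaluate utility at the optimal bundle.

MRS = 3·(x_2−8)/(x_1−5). Tangency with p_1/p_2 gives x_2−8 = (1/3)·(p_1/p_2)·(x_1−5).
After buying the subsistence bundle (5, 8), a share 0.75 of the remaining income goes to x_1: x_1* = 5 + 0.75·(m − 5p_1 − 8p_2)/p_1.
Discretionary income = 139 − 5·12 − 8·2 = 63; x_1* = 5 + 0.75·63/12 = 8.9375; x_2* = 8 + 0.25·63/2 = 15.875.
Utility at the optimum: U(8.9375, 15.875) = 4.6825.

V = 4.6825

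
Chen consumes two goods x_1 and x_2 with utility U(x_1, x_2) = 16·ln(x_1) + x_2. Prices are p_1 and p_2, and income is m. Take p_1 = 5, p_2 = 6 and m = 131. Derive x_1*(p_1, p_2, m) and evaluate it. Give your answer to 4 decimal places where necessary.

So x_1*(p_1,p_2) = 16·p_2/p_1, independent of income; and x_2* = (m − 16·p_2)/p_2.
At the given prices: x_1* = 16·6/5 = 19.2.

x_1* = 19.2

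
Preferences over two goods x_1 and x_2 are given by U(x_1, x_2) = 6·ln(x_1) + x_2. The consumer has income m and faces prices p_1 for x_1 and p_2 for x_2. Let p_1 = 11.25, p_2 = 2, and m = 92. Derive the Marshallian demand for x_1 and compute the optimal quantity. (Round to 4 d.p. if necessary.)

MU_x_1 = 6/x_1, MU_x_2 = 1. Tangency: 6/x_1 = p_1/p_2.
So x_1*(p_1,p_2) = 6·p_2/p_1, independent of income; and x_2* = (m − 6·p_2)/p_2.
At the given prices: x_1* = 6·2/11.25 = 1.0667.

x_1* = 1.0667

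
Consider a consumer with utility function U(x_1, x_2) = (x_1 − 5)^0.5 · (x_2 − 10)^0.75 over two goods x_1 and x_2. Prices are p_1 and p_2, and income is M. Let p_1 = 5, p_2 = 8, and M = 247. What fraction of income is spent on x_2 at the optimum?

share on x_2 = 0.6688

This is Cobb-Douglas in (x_1−5, x_2−10): tangency gives 0.5·p_2·(x_2−10) = 0.75·p_1·(x_1−5).
Substituting into the budget: x_1* = 5 + 0.4·(M − 5·p_1 − 10·p_2)/p_1, and x_2* = 10 + 0.6·(…)/p_2.
Discretionary income = 247 − 5·5 − 10·8 = 142; x_1* = 5 + 0.4·142/5 = 16.36; x_2* = 10 + 0.6·142/8 = 20.65.
Expenditure on x_2: 8·20.65 = 165.2; share = 0.6688.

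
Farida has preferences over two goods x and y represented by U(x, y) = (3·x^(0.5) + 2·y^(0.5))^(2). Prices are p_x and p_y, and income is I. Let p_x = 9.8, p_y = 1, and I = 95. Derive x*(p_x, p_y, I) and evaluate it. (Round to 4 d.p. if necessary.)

x* = 1.8101

MRS = MU_x/MU_y = (3/2)·(y/x)^(0.5). Set equal to p_x/p_y.
Solve for the ratio: y/x = [(2/3)·p_x/p_y]^(2).
With the ratio pinned down, the budget gives x* = I/(p_x + p_y·(y/x)) and y* = (y/x)·x*.
Numerically y/x = 42.684444, so x* = 95/(9.8 + 1·42.684444) = 1.8101.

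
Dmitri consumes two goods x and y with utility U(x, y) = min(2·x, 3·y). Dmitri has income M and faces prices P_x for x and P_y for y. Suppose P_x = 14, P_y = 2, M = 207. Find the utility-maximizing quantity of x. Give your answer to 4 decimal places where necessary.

x* = 13.5

With perfect complements, no substitution: consume in ratio x:y = 3:2.
Budget: P_x·x + P_y·(2/3)·x = M, so (3·P_x + 2·P_y)·x = 3·M.
Demand: x*(P_x,P_y,M) = 3·M/(3·P_x + 2·P_y), y* = 2·M/(3·P_x + 2·P_y).
Here 3·14 + 2·2 = 46, giving x* = 13.5.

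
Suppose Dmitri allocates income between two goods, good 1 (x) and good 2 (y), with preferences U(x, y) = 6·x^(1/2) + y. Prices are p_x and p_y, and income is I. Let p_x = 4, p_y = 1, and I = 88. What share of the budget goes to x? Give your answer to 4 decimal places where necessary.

MU_x = 3/√x, MU_y = 1. Tangency: 3/√x = p_x/p_y.
Solve: √x = 3·p_y/p_x, so x*(p_x,p_y) = (3·p_y/p_x)², and y* = (I − p_x·x*)/p_y.
Plugging in: x* = (3·1/4)² = 0.5625, y* = 85.75.
Expenditure on x: 4·0.5625 = 2.25; share = 0.0256.

share on x = 0.0256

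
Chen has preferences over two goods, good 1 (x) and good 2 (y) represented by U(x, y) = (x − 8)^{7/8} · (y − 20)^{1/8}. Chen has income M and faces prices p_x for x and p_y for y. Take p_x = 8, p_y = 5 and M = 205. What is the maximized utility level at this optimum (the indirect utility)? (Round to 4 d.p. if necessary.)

V = 3.7289

MRS = 7·(y−20)/(x−8). Tangency with p_x/p_y gives y−20 = (1/7)·(p_x/p_y)·(x−8).
After buying the subsistence bundle (8, 20), a share 0.875 of the remaining income goes to x: x* = 8 + 0.875·(M − 8p_x − 20p_y)/p_x.
Discretionary income = 205 − 8·8 − 20·5 = 41; x* = 8 + 0.875·41/8 = 12.4844; y* = 20 + 0.125·41/5 = 21.025.
Utility at the optimum: U(12.4844, 21.025) = 3.7289.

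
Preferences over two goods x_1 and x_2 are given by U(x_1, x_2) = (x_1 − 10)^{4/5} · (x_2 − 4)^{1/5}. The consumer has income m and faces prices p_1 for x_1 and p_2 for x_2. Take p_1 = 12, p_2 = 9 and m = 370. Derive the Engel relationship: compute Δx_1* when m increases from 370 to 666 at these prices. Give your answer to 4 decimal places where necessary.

Let x_1' = x_1−10, x_2' = x_2−4. MRS = 4·x_2'/x_1' = p_1/p_2.
After buying the subsistence bundle (10, 4), a share 0.8 of the remaining income goes to x_1: x_1* = 10 + 0.8·(m − 10p_1 − 4p_2)/p_1.
Discretionary income = 370 − 10·12 − 4·9 = 214; x_1* = 10 + 0.8·214/12 = 24.2667.
At m' = 666: x_1* = 44. Change: 44 − 24.2667 = 19.7333.

Δx_1* = 19.7333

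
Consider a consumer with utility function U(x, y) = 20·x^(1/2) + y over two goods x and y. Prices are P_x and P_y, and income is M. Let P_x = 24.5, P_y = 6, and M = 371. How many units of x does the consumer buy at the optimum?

Thus x* = (10·P_y/P_x)² — independent of M — with the rest of income spent on y.
Plugging in: x* = (10·6/24.5)² = 5.9975.

x* = 5.9975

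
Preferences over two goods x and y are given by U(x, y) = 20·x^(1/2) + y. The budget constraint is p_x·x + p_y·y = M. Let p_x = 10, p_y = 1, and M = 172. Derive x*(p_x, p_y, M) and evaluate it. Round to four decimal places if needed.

MU_x = 10/√x, MU_y = 1. Tangency: 10/√x = p_x/p_y.
Thus x* = (10·p_y/p_x)² — independent of M — with the rest of income spent on y.
Plugging in: x* = (10·1/10)² = 1.

x* = 1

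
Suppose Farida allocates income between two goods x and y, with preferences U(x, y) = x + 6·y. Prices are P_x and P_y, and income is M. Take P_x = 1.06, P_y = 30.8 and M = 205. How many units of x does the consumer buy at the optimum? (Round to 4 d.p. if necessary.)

Perfect substitutes: compare marginal utility per dollar. 1/P_x vs 6/P_y → 0.9434 vs 0.1948.
x gives more utility per dollar, so spend all income on x: x* = M/P_x, y* = 0.
Numerically: x* = 193.3962, y* = 0.

x* = 193.3962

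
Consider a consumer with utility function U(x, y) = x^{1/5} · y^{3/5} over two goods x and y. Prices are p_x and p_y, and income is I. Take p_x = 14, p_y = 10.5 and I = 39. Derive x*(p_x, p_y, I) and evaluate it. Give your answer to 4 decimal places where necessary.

x* = 0.6964

Tangency: MRS = (1/3)·y/x = p_x/p_y.
So 0.2·p_y·y = 0.6·p_x·x; combined with the budget, a share 0.25 of income goes to x.
Demand: x*(p_x,p_y,I) = 0.25·I/p_x and y* = 0.75·I/p_y.
At p_x=14, p_y=10.5, I=39: x* = 0.25·39/14 = 0.6964.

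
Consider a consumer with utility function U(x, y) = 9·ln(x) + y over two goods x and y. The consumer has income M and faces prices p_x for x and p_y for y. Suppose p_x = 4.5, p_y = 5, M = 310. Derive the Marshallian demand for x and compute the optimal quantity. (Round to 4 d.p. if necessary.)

x* = 10

Set MRS = p_x/p_y: (9/x)/1 = p_x/p_y.
So x*(p_x,p_y) = 9·p_y/p_x, independent of income; and y* = (M − 9·p_y)/p_y.
At the given prices: x* = 9·5/4.5 = 10.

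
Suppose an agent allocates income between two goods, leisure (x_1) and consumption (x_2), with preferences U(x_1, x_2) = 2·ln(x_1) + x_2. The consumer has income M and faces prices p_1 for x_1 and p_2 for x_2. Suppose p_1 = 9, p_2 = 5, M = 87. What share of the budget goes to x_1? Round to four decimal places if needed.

Set MRS = p_1/p_2: (2/x_1)/1 = p_1/p_2.
So x_1*(p_1,p_2) = 2·p_2/p_1, independent of income; and x_2* = (M − 2·p_2)/p_2.
At the given prices: x_1* = 2·5/9 = 1.1111, and x_2* = 15.4.
Expenditure on x_1: 9·1.1111 = 10; share = 0.1149.

share on x_1 = 0.1149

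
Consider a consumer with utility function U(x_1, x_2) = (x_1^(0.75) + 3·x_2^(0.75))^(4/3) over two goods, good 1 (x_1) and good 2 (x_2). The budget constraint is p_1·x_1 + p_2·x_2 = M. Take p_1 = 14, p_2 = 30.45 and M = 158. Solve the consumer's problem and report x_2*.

x_2* = 4.604

From the CES first-order condition, (1/3)·(x_2/x_1)^(0.25) = p_1/p_2.
Solve for the ratio: x_2/x_1 = [3·p_1/p_2]^(4).
Substitute x_2 = (x_2/x_1)·x_1 into the budget: x_1* = M/(p_1 + p_2·(x_2/x_1)).
Numerically x_2/x_1 = 3.619495, so x_1* = 158/(14 + 30.45·3.619495) = 1.272 and x_2* = 3.619495·1.272 = 4.604.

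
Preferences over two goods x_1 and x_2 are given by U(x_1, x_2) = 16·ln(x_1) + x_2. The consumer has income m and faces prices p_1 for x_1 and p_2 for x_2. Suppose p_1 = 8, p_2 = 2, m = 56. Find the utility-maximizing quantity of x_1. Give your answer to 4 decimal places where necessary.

x_1* = 4

MU_x_1 = 16/x_1, MU_x_2 = 1. Tangency: 16/x_1 = p_1/p_2.
So x_1*(p_1,p_2) = 16·p_2/p_1, independent of income; and x_2* = (m − 16·p_2)/p_2.
At the given prices: x_1* = 16·2/8 = 4.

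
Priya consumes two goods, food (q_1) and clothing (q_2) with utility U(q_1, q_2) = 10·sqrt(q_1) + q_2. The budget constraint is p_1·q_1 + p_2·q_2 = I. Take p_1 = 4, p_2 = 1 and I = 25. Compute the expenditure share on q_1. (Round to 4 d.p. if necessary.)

share on q_1 = 0.25

Set MRS = p_1/p_2: 5·q_1^(−1/2) = p_1/p_2.
Thus q_1* = (5·p_2/p_1)² — independent of I — with the rest of income spent on q_2.
Plugging in: q_1* = (5·1/4)² = 1.5625, q_2* = 18.75.
Expenditure on q_1: 4·1.5625 = 6.25; share = 0.25.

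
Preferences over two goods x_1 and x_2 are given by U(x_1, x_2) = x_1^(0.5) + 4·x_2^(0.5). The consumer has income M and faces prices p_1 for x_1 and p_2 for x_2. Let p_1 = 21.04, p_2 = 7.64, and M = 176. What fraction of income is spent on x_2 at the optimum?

share on x_2 = 0.9778

MRS = MU_x_1/MU_x_2 = (1/4)·(x_2/x_1)^(0.5). Set equal to p_1/p_2.
Solve for the ratio: x_2/x_1 = [4·p_1/p_2]^(2).
With the ratio pinned down, the budget gives x_1* = M/(p_1 + p_2·(x_2/x_1)) and x_2* = (x_2/x_1)·x_1*.
Numerically x_2/x_1 = 121.345796, so x_1* = 176/(21.04 + 7.64·121.345796) = 0.1856 and x_2* = 121.345796·0.1856 = 22.5254.
Expenditure on x_2: 7.64·22.5254 = 172.0943; share = 0.9778.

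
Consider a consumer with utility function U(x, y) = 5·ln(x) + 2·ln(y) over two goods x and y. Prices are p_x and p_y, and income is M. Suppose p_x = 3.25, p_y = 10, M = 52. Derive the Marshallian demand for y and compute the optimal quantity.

The MRS is (5/2)·y/x. Set MRS = p_x/p_y.
So 5·p_y·y = 2·p_x·x; combined with the budget, a share 5/7 of income goes to x.
Demand: x*(p_x,p_y,M) = 5/7·M/p_x and y* = 2/7·M/p_y.
At p_x=3.25, p_y=10, M=52: y* = 2/7·52/10 = 1.4857.

y* = 1.4857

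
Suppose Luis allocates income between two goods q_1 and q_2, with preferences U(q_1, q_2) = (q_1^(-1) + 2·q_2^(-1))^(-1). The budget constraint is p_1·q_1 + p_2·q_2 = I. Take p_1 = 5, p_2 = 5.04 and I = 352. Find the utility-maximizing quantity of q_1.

q_1* = 29.0926

With the ratio pinned down, the budget gives q_1* = I/(p_1 + p_2·(q_2/q_1)) and q_2* = (q_2/q_1)·q_1*.
Numerically q_2/q_1 = 1.40859, so q_1* = 352/(5 + 5.04·1.40859) = 29.0926.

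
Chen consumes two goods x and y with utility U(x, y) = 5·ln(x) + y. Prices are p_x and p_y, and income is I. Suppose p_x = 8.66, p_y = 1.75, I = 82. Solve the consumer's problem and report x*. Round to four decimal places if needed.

MU_x = 5/x, MU_y = 1. Tangency: 5/x = p_x/p_y.
So x*(p_x,p_y) = 5·p_y/p_x, independent of income; and y* = (I − 5·p_y)/p_y.
At the given prices: x* = 5·1.75/8.66 = 1.0104.

x* = 1.0104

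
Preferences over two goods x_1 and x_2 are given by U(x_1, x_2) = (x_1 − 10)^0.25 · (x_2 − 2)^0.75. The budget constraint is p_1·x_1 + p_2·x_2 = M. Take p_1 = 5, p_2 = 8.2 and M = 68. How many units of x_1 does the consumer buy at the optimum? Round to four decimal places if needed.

This is Cobb-Douglas in (x_1−10, x_2−2): tangency gives 0.25·p_2·(x_2−2) = 0.75·p_1·(x_1−10).
After buying the subsistence bundle (10, 2), a share 0.25 of the remaining income goes to x_1: x_1* = 10 + 0.25·(M − 10p_1 − 2p_2)/p_1.
Discretionary income = 68 − 10·5 − 2·8.2 = 1.6; x_1* = 10 + 0.25·1.6/5 = 10.08.

x_1* = 10.08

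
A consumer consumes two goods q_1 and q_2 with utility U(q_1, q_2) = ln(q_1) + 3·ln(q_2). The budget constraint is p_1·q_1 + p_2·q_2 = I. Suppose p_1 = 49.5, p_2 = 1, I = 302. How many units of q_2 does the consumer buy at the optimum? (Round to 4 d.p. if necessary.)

q_2* = 226.5

MU_q_1/MU_q_2 = (q_2)/(3·q_1); tangency sets this equal to p_1/p_2.
So p_2·q_2 = 3·p_1·q_1; combined with the budget, a share 0.25 of income goes to q_1.
Demand: q_1*(p_1,p_2,I) = 0.25·I/p_1 and q_2* = 0.75·I/p_2.
At p_1=49.5, p_2=1, I=302: q_2* = 0.75·302/1 = 226.5.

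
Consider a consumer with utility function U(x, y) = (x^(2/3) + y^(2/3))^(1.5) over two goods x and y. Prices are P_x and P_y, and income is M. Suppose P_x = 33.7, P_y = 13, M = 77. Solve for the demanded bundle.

Substitute y = (y/x)·x into the budget: x* = M/(P_x + P_y·(y/x)).
Numerically y/x = 17.420461, so x* = 77/(33.7 + 13·17.420461) = 0.296 and y* = 17.420461·0.296 = 5.1558.

x* = 0.296, y* = 5.1558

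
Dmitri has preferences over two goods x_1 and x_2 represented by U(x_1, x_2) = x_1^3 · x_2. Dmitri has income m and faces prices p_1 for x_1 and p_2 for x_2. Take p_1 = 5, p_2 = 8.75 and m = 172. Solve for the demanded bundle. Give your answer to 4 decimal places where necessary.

x_1* = 25.8, x_2* = 4.9143

Demand: x_1*(p_1,p_2,m) = 0.75·m/p_1 and x_2* = 0.25·m/p_2.
At p_1=5, p_2=8.75, m=172: x_1* = 0.75·172/5 = 25.8, x_2* = 4.9143.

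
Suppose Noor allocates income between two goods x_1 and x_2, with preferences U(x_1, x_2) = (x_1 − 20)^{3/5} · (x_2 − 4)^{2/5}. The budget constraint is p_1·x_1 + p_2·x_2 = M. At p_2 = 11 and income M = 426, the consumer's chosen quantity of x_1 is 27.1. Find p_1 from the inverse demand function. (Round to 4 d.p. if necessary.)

p_1 = 12

MRS = (3/2)·(x_2−4)/(x_1−20). Tangency with p_1/p_2 gives x_2−4 = (2/3)·(p_1/p_2)·(x_1−20).
Substituting into the budget: x_1* = 20 + 0.6·(M − 20·p_1 − 4·p_2)/p_1, and x_2* = 4 + 0.4·(…)/p_2.
Set x_1* = 27.1 in the demand function and solve for p_1: p_1 = 12.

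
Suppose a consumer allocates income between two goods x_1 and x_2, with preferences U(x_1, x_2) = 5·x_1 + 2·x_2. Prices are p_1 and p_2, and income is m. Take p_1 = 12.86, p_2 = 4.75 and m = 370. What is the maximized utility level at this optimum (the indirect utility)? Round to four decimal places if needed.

V = 155.7895

Perfect substitutes: compare marginal utility per dollar. 5/p_1 vs 2/p_2 → 0.3888 vs 0.4211.
x_2 gives more utility per dollar, so spend all income on x_2: x_2* = m/p_2, x_1* = 0.
Numerically: x_1* = 0, x_2* = 77.8947.
Utility at the optimum: U(0, 77.8947) = 155.7895.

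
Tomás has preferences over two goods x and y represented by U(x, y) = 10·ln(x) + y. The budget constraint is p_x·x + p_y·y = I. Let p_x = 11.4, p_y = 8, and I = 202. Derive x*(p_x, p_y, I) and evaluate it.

MU_x = 10/x, MU_y = 1. Tangency: 10/x = p_x/p_y.
So x*(p_x,p_y) = 10·p_y/p_x, independent of income; and y* = (I − 10·p_y)/p_y.
At the given prices: x* = 10·8/11.4 = 7.0175.

x* = 7.0175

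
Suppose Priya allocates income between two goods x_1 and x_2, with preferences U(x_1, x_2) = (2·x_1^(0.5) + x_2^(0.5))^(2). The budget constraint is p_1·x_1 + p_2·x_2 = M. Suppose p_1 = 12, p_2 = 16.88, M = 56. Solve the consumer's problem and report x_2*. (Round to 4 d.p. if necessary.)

x_2* = 0.5006

MRS = MU_x_1/MU_x_2 = 2·(x_2/x_1)^(0.5). Set equal to p_1/p_2.
Solve for the ratio: x_2/x_1 = [(1/2)·p_1/p_2]^(2).
Substitute x_2 = (x_2/x_1)·x_1 into the budget: x_1* = M/(p_1 + p_2·(x_2/x_1)).
Numerically x_2/x_1 = 0.126345, so x_1* = 56/(12 + 16.88·0.126345) = 3.9624 and x_2* = 0.126345·3.9624 = 0.5006.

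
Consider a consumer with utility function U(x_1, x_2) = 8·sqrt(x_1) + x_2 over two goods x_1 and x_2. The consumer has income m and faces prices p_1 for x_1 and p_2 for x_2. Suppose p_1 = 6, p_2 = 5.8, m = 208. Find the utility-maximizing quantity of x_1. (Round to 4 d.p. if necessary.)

Set MRS = p_1/p_2: 4·x_1^(−1/2) = p_1/p_2.
Thus x_1* = (4·p_2/p_1)² — independent of m — with the rest of income spent on x_2.
Plugging in: x_1* = (4·5.8/6)² = 14.9511.

x_1* = 14.9511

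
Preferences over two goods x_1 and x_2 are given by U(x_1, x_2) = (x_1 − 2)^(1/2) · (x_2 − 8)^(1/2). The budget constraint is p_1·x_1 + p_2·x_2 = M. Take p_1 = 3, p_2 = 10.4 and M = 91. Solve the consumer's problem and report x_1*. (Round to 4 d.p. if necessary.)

x_1* = 2.3

Let x_1' = x_1−2, x_2' = x_2−8. MRS = x_2'/x_1' = p_1/p_2.
Substituting into the budget: x_1* = 2 + 0.5·(M − 2·p_1 − 8·p_2)/p_1, and x_2* = 8 + 0.5·(…)/p_2.
Discretionary income = 91 − 2·3 − 8·10.4 = 1.8; x_1* = 2 + 0.5·1.8/3 = 2.3.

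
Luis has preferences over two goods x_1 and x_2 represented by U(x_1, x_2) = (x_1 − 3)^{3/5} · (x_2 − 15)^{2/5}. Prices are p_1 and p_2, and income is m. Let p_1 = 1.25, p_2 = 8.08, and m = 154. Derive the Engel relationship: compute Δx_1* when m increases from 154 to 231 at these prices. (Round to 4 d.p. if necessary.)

Discretionary income = 154 − 3·1.25 − 15·8.08 = 29.05; x_1* = 3 + 0.6·29.05/1.25 = 16.944.
At m' = 231: x_1* = 53.904. Change: 53.904 − 16.944 = 36.96.

Δx_1* = 36.96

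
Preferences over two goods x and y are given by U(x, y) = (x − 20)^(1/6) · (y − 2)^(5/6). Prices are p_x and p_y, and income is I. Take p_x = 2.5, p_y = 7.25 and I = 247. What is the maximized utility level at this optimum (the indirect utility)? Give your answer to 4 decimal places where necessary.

Let x' = x−20, y' = y−2. MRS = (1/5)·y'/x' = p_x/p_y.
After buying the subsistence bundle (20, 2), a share 1/6 of the remaining income goes to x: x* = 20 + 1/6·(I − 20p_x − 2p_y)/p_x.
Discretionary income = 247 − 20·2.5 − 2·7.25 = 182.5; x* = 20 + 1/6·182.5/2.5 = 32.1667; y* = 2 + 5/6·182.5/7.25 = 22.977.
Utility at the optimum: U(32.1667, 22.977) = 19.1564.

V = 19.1564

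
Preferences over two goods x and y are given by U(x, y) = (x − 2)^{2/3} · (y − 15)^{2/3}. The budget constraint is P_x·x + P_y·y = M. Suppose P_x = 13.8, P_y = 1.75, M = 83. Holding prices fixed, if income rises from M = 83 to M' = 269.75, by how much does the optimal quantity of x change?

Let x' = x−2, y' = y−15. MRS = y'/x' = P_x/P_y.
Substituting into the budget: x* = 2 + 0.5·(M − 2·P_x − 15·P_y)/P_x, and y* = 15 + 0.5·(…)/P_y.
Discretionary income = 83 − 2·13.8 − 15·1.75 = 29.15; x* = 2 + 0.5·29.15/13.8 = 3.0562.
At M' = 269.75: x* = 9.8225. Change: 9.8225 − 3.0562 = 6.7663.

Δx* = 6.7663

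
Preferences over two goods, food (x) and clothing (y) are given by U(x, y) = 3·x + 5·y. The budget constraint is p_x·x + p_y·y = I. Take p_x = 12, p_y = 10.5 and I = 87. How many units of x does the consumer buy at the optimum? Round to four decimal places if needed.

Linear utility — the consumer picks whichever good has higher MU/price: 3/12 = 0.25 vs 5/10.5 = 0.4762.
y gives more utility per dollar, so spend all income on y: y* = I/p_y, x* = 0.
Numerically: x* = 0, y* = 8.2857.

x* = 0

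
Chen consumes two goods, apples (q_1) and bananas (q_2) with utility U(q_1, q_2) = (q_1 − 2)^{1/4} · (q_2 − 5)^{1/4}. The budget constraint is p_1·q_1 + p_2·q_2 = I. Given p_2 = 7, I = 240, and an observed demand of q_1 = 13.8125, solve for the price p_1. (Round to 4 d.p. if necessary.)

This is Cobb-Douglas in (q_1−2, q_2−5): tangency gives 0.25·p_2·(q_2−5) = 0.25·p_1·(q_1−2).
After buying the subsistence bundle (2, 5), a share 0.5 of the remaining income goes to q_1: q_1* = 2 + 0.5·(I − 2p_1 − 5p_2)/p_1.
Set q_1* = 13.8125 in the demand function and solve for p_1: p_1 = 8.

p_1 = 8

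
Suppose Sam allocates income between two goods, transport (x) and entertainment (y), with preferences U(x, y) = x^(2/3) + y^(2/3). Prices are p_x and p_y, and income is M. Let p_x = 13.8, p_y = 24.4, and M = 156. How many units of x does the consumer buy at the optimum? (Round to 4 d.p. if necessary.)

x* = 8.5647

MRS = MU_x/MU_y = (y/x)^(1/3). Set equal to p_x/p_y.
Hence y/x = (p_x/p_y)^(1/(1/3)), i.e. raised to the 3 power.
Substitute y = (y/x)·x into the budget: x* = M/(p_x + p_y·(y/x)).
Numerically y/x = 0.180912, so x* = 156/(13.8 + 24.4·0.180912) = 8.5647.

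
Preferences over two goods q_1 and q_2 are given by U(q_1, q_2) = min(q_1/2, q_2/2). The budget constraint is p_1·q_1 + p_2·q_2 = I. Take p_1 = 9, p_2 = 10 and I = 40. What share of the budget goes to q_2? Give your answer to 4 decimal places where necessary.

Demand: q_1*(p_1,p_2,I) = 2·I/(2·p_1 + 2·p_2), q_2* = 2·I/(2·p_1 + 2·p_2).
Here 2·9 + 2·10 = 38, giving q_1* = 2.1053 and q_2* = 2.1053.
Expenditure on q_2: 10·2.1053 = 21.0526; share = 0.5263.

share on q_2 = 0.5263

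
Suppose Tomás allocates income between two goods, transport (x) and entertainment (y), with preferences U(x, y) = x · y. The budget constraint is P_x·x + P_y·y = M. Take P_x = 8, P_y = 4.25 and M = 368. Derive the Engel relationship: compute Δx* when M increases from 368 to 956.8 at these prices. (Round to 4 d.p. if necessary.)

MU_x/MU_y = (y)/(x); tangency sets this equal to P_x/P_y.
Rearranging, P_y·y = P_x·x. Substituting into the budget gives P_x·x·(1 + 1) = M.
Demand: x*(P_x,P_y,M) = 0.5·M/P_x and y* = 0.5·M/P_y.
At P_x=8, P_y=4.25, M=368: x* = 0.5·368/8 = 23.
At M' = 956.8: x* = 59.8. Change: 59.8 − 23 = 36.8.

Δx* = 36.8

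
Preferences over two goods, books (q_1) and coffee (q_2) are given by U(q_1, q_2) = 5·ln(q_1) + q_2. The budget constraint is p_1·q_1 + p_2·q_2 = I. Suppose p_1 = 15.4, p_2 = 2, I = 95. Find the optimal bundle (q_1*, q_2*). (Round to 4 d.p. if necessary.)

MU_q_1 = 5/q_1, MU_q_2 = 1. Tangency: 5/q_1 = p_1/p_2.
So q_1*(p_1,p_2) = 5·p_2/p_1, independent of income; and q_2* = (I − 5·p_2)/p_2.
At the given prices: q_1* = 5·2/15.4 = 0.6494, and q_2* = 42.5.

q_1* = 0.6494, q_2* = 42.5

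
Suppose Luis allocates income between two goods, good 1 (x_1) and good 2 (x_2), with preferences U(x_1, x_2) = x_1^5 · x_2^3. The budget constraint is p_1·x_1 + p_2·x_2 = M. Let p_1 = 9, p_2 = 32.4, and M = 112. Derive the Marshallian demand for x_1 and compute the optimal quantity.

The MRS is (5/3)·x_2/x_1. Set MRS = p_1/p_2.
So 5·p_2·x_2 = 3·p_1·x_1; combined with the budget, a share 0.625 of income goes to x_1.
Demand: x_1*(p_1,p_2,M) = 0.625·M/p_1 and x_2* = 0.375·M/p_2.
At p_1=9, p_2=32.4, M=112: x_1* = 0.625·112/9 = 7.7778.

x_1* = 7.7778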